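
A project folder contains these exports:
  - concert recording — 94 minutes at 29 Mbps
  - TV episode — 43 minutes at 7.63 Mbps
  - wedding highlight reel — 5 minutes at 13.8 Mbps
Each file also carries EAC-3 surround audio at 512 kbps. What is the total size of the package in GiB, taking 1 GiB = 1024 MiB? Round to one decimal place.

22.3 GiB

Audio: 512 kbps = 0.512 Mbps.
concert recording: 29.512 Mbps × 5640 s = 166447.7 Mb
TV episode: 8.142 Mbps × 2580 s = 21006.4 Mb
wedding highlight reel: 14.312 Mbps × 300 s = 4293.6 Mb
Total: 191747.6 Mb = 23968.5 MB.
= 22.32 GiB.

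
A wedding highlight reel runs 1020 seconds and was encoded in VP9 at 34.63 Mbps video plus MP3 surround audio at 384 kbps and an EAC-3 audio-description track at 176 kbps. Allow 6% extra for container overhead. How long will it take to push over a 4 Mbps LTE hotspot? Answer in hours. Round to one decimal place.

2.6 hours

Audio total: 384 + 176 = 560 kbps = 0.560 Mbps.
Total bitrate: 35.190 Mbps.
File: 35.190 Mbps × 1020 s = 35893.8 Mb.
With 6% container overhead: ×1.06. → 38047.4 Mb.
At 4 Mbps: 38047.4 / 4 = 9511.9 s ≈ 2.64 hours.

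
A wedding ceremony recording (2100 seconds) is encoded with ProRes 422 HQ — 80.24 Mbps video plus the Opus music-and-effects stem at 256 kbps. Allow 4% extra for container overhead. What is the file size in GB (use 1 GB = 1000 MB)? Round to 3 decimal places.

Audio: 256 kbps = 0.256 Mbps.
Total bitrate: 80.24 + 0.256 = 80.496 Mbps.
Stream data: 80.496 Mbps × 2100 s = 169041.6 Mb.
With 4% container overhead: ×1.04.
175,803 Mb ÷ 8 = 21,975 MB → 21.98 GB.

21.975 GB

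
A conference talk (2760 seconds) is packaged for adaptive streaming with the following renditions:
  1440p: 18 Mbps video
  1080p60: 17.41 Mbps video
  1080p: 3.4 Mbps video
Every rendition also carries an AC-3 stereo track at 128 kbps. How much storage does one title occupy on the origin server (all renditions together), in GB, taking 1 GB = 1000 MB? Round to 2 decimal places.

Audio: 128 kbps = 0.128 Mbps.
Sum of rendition bitrates: (18+0.128) + (17.41+0.128) + (3.4+0.128) = 39.194 Mbps.
× 2760 s = 108,175 Mb = 13,522 MB = 13.52 GB.

13.52 GB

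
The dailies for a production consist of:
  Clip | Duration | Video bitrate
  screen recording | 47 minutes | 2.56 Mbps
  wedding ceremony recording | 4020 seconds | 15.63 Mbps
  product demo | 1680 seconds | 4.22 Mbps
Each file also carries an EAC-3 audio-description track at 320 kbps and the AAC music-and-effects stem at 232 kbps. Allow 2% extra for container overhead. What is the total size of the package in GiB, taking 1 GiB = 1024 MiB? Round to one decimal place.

Audio total: 320 + 232 = 552 kbps = 0.552 Mbps.
screen recording: 3.112 Mbps × 2820 s × 1.02 = 8951.4 Mb
wedding ceremony recording: 16.182 Mbps × 4020 s × 1.02 = 66352.7 Mb
product demo: 4.772 Mbps × 1680 s × 1.02 = 8177.3 Mb
Total: 83481.3 Mb = 10435.2 MB.
= 9.719 GiB.

9.7 GiB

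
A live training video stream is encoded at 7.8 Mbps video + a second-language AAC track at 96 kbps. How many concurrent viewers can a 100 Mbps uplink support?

Audio: 96 kbps = 0.096 Mbps.
Per-viewer media rate: 7.896 Mbps.
100 Mbps = 100.0 Mbps; 100.0 / 7.896 = 12.66 → 12 viewers.

12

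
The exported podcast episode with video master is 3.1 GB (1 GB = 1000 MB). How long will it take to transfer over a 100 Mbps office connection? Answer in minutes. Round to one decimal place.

4.1 minutes

File: 3.1 GB = 24800.0 Mb.
At 100 Mbps: 24800.0 / 100 = 248.0 s ≈ 4.13 minutes.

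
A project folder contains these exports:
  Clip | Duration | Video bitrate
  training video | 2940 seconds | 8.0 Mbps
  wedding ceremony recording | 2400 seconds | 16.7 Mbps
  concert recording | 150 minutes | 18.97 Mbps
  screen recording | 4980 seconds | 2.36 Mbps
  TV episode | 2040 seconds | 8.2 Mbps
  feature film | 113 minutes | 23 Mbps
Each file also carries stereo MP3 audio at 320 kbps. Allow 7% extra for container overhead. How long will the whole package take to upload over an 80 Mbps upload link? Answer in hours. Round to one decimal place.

1.6 hours

Audio: 320 kbps = 0.320 Mbps.
training video: 8.320 Mbps × 2940 s × 1.07 = 26173.1 Mb
wedding ceremony recording: 17.020 Mbps × 2400 s × 1.07 = 43707.4 Mb
concert recording: 19.290 Mbps × 9000 s × 1.07 = 185762.7 Mb
screen recording: 2.680 Mbps × 4980 s × 1.07 = 14280.6 Mb
TV episode: 8.520 Mbps × 2040 s × 1.07 = 18597.5 Mb
feature film: 23.320 Mbps × 6780 s × 1.07 = 169177.3 Mb
Total: 457698.5 Mb = 57212.3 MB.
At 80 Mbps: 457698.5 / 80 = 5721 s ≈ 1.59 hours.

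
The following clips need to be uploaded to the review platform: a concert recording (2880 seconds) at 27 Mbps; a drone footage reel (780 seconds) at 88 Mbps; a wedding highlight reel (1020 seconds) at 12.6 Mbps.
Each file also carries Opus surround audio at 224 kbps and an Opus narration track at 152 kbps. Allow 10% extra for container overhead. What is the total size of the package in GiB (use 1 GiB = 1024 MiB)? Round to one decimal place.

Audio total: 224 + 152 = 376 kbps = 0.376 Mbps.
concert recording: 27.376 Mbps × 2880 s × 1.10 = 86727.2 Mb
drone footage reel: 88.376 Mbps × 780 s × 1.10 = 75826.6 Mb
wedding highlight reel: 12.976 Mbps × 1020 s × 1.10 = 14559.1 Mb
Total: 177112.8 Mb = 22139.1 MB.
= 20.62 GiB.

20.6 GiB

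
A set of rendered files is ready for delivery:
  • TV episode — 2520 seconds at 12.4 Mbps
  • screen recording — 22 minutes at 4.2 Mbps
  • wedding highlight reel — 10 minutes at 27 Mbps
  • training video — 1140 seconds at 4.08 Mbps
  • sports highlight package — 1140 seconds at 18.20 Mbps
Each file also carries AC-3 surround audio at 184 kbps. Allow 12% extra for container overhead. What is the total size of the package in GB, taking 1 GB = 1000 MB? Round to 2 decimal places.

Audio: 184 kbps = 0.184 Mbps.
TV episode: 12.584 Mbps × 2520 s × 1.12 = 35517.1 Mb
screen recording: 4.384 Mbps × 1320 s × 1.12 = 6481.3 Mb
wedding highlight reel: 27.184 Mbps × 600 s × 1.12 = 18267.6 Mb
training video: 4.264 Mbps × 1140 s × 1.12 = 5444.3 Mb
sports highlight package: 18.384 Mbps × 1140 s × 1.12 = 23472.7 Mb
Total: 89183.0 Mb = 11147.9 MB.
= 11.15 GB.

11.15 GB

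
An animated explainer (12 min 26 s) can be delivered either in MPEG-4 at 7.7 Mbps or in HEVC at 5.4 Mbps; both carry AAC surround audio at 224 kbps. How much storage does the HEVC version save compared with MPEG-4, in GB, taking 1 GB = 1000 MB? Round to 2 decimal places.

12 min 26 s = 746 s
Audio: 224 kbps = 0.224 Mbps.
MPEG-4: 7.924 Mbps × 746 s = 5911.3 Mb = 0.739 GB.
HEVC: 5.624 Mbps × 746 s = 4195.5 Mb = 0.524 GB.
Saving: 0.739 − 0.524 = 0.214 GB.

0.21 GB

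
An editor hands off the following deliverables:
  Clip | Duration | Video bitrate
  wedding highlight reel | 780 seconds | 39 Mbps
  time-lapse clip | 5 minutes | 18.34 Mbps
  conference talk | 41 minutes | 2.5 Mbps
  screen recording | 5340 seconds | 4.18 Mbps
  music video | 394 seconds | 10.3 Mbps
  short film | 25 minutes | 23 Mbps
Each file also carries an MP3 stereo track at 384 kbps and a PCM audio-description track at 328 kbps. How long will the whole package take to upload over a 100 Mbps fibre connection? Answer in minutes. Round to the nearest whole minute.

18 minutes

Audio total: 384 + 328 = 712 kbps = 0.712 Mbps.
wedding highlight reel: 39.712 Mbps × 780 s = 30975.4 Mb
time-lapse clip: 19.052 Mbps × 300 s = 5715.6 Mb
conference talk: 3.212 Mbps × 2460 s = 7901.5 Mb
screen recording: 4.892 Mbps × 5340 s = 26123.3 Mb
music video: 11.012 Mbps × 394 s = 4338.7 Mb
short film: 23.712 Mbps × 1500 s = 35568.0 Mb
Total: 110622.5 Mb = 13827.8 MB.
At 100 Mbps: 110622.5 / 100 = 1106 s ≈ 18.4 minutes.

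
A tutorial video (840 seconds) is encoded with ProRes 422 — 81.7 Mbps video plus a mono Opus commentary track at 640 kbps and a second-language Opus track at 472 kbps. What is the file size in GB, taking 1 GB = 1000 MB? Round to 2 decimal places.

Audio total: 640 + 472 = 1112 kbps = 1.112 Mbps.
Total bitrate: 81.7 + 1.112 = 82.812 Mbps.
Stream data: 82.812 Mbps × 840 s = 69562.1 Mb.
69,562 Mb ÷ 8 = 8,695 MB → 8.695 GB.

8.70 GB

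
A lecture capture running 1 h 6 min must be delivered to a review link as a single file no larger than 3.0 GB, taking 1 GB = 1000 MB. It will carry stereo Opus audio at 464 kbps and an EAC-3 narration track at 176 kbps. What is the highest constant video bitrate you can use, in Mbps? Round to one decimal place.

Budget: 3.0 GB = 24000.0 Mb.
1 h 6 min = 66 min = 3960 s
Total bitrate budget: 24000.0 Mb / 3960 s = 6.061 Mbps.
Audio total: 464 + 176 = 640 kbps = 0.640 Mbps.
Video: 6.061 − 0.640 = 5.421 Mbps.

5.4 Mbps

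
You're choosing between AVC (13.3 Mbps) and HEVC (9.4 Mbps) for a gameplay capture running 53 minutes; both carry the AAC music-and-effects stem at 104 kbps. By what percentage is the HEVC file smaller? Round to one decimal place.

29.1%

53 min = 3180 s
Audio: 104 kbps = 0.104 Mbps.
AVC: 13.404 Mbps × 3180 s = 42624.7 Mb = 4.962 GiB.
HEVC: 9.504 Mbps × 3180 s = 30222.7 Mb = 3.518 GiB.
Reduction: (1 − 3.518/4.962) × 100 = 29.10%.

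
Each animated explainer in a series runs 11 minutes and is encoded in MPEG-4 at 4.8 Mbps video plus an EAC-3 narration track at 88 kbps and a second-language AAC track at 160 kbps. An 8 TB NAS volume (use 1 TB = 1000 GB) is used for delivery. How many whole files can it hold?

19209

11 min = 660 s
Audio total: 88 + 160 = 248 kbps = 0.248 Mbps.
Total bitrate: 5.048 Mbps.
Per item: 5.048 Mbps × 660 s = 3,332 Mb = 416.5 MB.
Capacity: 8 TB = 64,000,000 Mb; 19209.53 items → 19209 complete.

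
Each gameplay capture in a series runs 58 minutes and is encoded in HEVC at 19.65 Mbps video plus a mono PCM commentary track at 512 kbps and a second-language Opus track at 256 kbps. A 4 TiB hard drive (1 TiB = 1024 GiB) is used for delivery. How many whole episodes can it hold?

58 min = 3480 s
Audio total: 512 + 256 = 768 kbps = 0.768 Mbps.
Total bitrate: 20.418 Mbps.
Per item: 20.418 Mbps × 3480 s = 71,055 Mb = 8,882 MB.
Capacity: 4 TiB = 35,184,372 Mb; 495.17 items → 495 complete.

495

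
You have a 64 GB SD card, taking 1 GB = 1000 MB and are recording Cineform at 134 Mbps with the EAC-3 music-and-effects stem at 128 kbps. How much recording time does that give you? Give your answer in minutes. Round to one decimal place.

Audio: 128 kbps = 0.128 Mbps.
Total bitrate: 134 + 0.128 = 134.128 Mbps.
Capacity: 64 GB = 512,000 Mb.
Recording time: 512,000 / 134.128 = 3,817 s ≈ 63.6 minutes.

63.6 minutes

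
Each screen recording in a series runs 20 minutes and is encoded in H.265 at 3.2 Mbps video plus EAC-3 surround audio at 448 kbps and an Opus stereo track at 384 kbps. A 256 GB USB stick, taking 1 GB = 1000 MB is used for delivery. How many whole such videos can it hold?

20 min = 1200 s
Audio total: 448 + 384 = 832 kbps = 0.832 Mbps.
Total bitrate: 4.032 Mbps.
Per item: 4.032 Mbps × 1200 s = 4,838 Mb = 604.8 MB.
Capacity: 256 GB = 2,048,000 Mb; 423.28 items → 423 complete.

423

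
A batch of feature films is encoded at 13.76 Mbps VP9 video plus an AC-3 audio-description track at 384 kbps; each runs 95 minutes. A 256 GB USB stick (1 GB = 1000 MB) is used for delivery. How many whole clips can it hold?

95 min = 5700 s
Audio: 384 kbps = 0.384 Mbps.
Total bitrate: 14.144 Mbps.
Per item: 14.144 Mbps × 5700 s = 80,621 Mb = 10,078 MB.
Capacity: 256 GB = 2,048,000 Mb; 25.40 items → 25 complete.

25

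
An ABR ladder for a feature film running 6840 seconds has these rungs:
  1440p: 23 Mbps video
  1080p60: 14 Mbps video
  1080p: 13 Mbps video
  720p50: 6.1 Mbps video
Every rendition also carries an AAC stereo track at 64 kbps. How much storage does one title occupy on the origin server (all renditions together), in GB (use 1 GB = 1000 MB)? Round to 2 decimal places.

Audio: 64 kbps = 0.064 Mbps.
Sum of rendition bitrates: (23+0.064) + (14+0.064) + (13+0.064) + (6.1+0.064) = 56.356 Mbps.
× 6840 s = 385,475 Mb = 48,184 MB = 48.18 GB.

48.18 GB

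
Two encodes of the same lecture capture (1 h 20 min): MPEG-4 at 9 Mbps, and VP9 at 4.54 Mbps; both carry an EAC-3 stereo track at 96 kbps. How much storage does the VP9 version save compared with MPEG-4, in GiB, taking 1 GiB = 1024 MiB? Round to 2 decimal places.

1 h 20 min = 80 min = 4800 s
Audio: 96 kbps = 0.096 Mbps.
MPEG-4: 9.096 Mbps × 4800 s = 43660.8 Mb = 5.083 GiB.
VP9: 4.636 Mbps × 4800 s = 22252.8 Mb = 2.591 GiB.
Saving: 5.083 − 2.591 = 2.492 GiB.

2.49 GiB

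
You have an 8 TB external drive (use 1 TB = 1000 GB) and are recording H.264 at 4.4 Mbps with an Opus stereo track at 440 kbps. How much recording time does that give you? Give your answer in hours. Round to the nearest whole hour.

Audio: 440 kbps = 0.440 Mbps.
Total bitrate: 4.4 + 0.440 = 4.840 Mbps.
Capacity: 8 TB = 64,000,000 Mb.
Recording time: 64,000,000 / 4.840 = 13,223,140 s ≈ 3,673 hours.

3673 hours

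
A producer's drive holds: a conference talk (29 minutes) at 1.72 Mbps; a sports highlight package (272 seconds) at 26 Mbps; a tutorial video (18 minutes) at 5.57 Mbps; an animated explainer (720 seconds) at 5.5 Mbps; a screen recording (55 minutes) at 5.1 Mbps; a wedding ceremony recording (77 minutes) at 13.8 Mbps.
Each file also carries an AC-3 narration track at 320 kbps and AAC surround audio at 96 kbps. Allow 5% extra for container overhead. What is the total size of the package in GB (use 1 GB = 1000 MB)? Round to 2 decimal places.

13.85 GB

Audio total: 320 + 96 = 416 kbps = 0.416 Mbps.
conference talk: 2.136 Mbps × 1740 s × 1.05 = 3902.5 Mb
sports highlight package: 26.416 Mbps × 272 s × 1.05 = 7544.4 Mb
tutorial video: 5.986 Mbps × 1080 s × 1.05 = 6788.1 Mb
animated explainer: 5.916 Mbps × 720 s × 1.05 = 4472.5 Mb
screen recording: 5.516 Mbps × 3300 s × 1.05 = 19112.9 Mb
wedding ceremony recording: 14.216 Mbps × 4620 s × 1.05 = 68961.8 Mb
Total: 110782.3 Mb = 13847.8 MB.
= 13.85 GB.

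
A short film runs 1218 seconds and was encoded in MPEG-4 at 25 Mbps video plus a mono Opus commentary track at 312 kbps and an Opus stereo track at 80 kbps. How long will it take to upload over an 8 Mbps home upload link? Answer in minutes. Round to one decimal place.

64.4 minutes

Audio total: 312 + 80 = 392 kbps = 0.392 Mbps.
Total bitrate: 25.392 Mbps.
File: 25.392 Mbps × 1218 s = 30927.5 Mb.
At 8 Mbps: 30927.5 / 8 = 3865.9 s ≈ 64.4 minutes.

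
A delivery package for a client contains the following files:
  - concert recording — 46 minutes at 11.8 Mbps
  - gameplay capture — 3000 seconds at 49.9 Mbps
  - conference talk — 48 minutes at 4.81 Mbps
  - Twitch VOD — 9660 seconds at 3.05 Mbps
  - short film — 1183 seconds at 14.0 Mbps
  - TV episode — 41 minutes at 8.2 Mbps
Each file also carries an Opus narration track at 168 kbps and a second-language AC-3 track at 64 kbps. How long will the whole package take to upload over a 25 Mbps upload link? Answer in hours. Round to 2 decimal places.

Audio total: 168 + 64 = 232 kbps = 0.232 Mbps.
concert recording: 12.032 Mbps × 2760 s = 33208.3 Mb
gameplay capture: 50.132 Mbps × 3000 s = 150396.0 Mb
conference talk: 5.042 Mbps × 2880 s = 14521.0 Mb
Twitch VOD: 3.282 Mbps × 9660 s = 31704.1 Mb
short film: 14.232 Mbps × 1183 s = 16836.5 Mb
TV episode: 8.432 Mbps × 2460 s = 20742.7 Mb
Total: 267408.6 Mb = 33426.1 MB.
At 25 Mbps: 267408.6 / 25 = 10696 s ≈ 2.97 hours.

2.97 hours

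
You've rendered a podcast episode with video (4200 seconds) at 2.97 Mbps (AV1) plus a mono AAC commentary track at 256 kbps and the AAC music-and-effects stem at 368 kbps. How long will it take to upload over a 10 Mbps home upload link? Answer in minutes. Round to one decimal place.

Audio total: 256 + 368 = 624 kbps = 0.624 Mbps.
Total bitrate: 3.594 Mbps.
File: 3.594 Mbps × 4200 s = 15094.8 Mb.
At 10 Mbps: 15094.8 / 10 = 1509.5 s ≈ 25.2 minutes.

25.2 minutes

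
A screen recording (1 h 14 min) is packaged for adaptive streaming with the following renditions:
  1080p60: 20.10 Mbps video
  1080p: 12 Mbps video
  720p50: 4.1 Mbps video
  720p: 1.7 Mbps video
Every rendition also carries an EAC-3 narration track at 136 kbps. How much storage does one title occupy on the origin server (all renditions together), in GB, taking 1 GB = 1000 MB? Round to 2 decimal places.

21.34 GB

1 h 14 min = 74 min = 4440 s
Audio: 136 kbps = 0.136 Mbps.
Sum of rendition bitrates: (20.10+0.136) + (12+0.136) + (4.1+0.136) + (1.7+0.136) = 38.444 Mbps.
× 4440 s = 170,691 Mb = 21,336 MB = 21.34 GB.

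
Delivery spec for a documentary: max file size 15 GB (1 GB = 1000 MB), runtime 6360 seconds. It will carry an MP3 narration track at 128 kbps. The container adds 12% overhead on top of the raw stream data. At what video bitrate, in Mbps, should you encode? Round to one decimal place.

Budget: 15 GB = 120000.0 Mb.
Stream payload after overhead: 120000.0 / 1.12 = 107142.9 Mb.
Total bitrate budget: 107142.9 Mb / 6360 s = 16.846 Mbps.
Audio: 128 kbps = 0.128 Mbps.
Video: 16.846 − 0.128 = 16.718 Mbps.

16.7 Mbps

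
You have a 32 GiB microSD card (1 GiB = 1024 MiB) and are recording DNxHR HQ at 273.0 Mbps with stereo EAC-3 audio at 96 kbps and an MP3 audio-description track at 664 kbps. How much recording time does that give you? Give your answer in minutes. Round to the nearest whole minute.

Audio total: 96 + 664 = 760 kbps = 0.760 Mbps.
Total bitrate: 273.0 + 0.760 = 273.760 Mbps.
Capacity: 32 GiB = 274,878 Mb.
Recording time: 274,878 / 273.760 = 1,004 s ≈ 16.7 minutes.

17 minutes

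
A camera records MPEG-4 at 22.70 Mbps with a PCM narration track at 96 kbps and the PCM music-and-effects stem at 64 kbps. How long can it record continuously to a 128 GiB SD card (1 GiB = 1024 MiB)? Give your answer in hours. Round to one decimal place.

Audio total: 96 + 64 = 160 kbps = 0.160 Mbps.
Total bitrate: 22.70 + 0.160 = 22.860 Mbps.
Capacity: 128 GiB = 1,099,512 Mb.
Recording time: 1,099,512 / 22.860 = 48,098 s ≈ 13.4 hours.

13.4 hours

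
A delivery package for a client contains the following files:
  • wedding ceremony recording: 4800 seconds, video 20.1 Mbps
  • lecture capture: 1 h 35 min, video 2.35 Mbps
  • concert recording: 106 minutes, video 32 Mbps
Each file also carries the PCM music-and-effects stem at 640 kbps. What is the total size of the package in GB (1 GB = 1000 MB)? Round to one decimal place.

Audio: 640 kbps = 0.640 Mbps.
wedding ceremony recording: 20.740 Mbps × 4800 s = 99552.0 Mb
lecture capture: 2.990 Mbps × 5700 s = 17043.0 Mb
concert recording: 32.640 Mbps × 6360 s = 207590.4 Mb
Total: 324185.4 Mb = 40523.2 MB.
= 40.52 GB.

40.5 GB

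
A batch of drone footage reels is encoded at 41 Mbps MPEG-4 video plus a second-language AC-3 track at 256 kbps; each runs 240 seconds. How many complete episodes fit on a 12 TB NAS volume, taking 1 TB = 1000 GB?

Audio: 256 kbps = 0.256 Mbps.
Total bitrate: 41.256 Mbps.
Per item: 41.256 Mbps × 240 s = 9,901 Mb = 1,238 MB.
Capacity: 12 TB = 96,000,000 Mb; 9695.56 items → 9695 complete.

9695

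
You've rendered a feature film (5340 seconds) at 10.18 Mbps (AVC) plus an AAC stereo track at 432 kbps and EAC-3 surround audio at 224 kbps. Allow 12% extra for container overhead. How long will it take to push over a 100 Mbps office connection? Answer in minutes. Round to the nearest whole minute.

Audio total: 432 + 224 = 656 kbps = 0.656 Mbps.
Total bitrate: 10.836 Mbps.
File: 10.836 Mbps × 5340 s = 57864.2 Mb.
With 12% container overhead: ×1.12. → 64807.9 Mb.
At 100 Mbps: 64807.9 / 100 = 648.1 s ≈ 10.8 minutes.

11 minutes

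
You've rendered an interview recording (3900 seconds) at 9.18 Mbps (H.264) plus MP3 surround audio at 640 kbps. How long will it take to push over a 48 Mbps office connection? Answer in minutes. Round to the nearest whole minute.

Audio: 640 kbps = 0.640 Mbps.
Total bitrate: 9.820 Mbps.
File: 9.820 Mbps × 3900 s = 38298.0 Mb.
At 48 Mbps: 38298.0 / 48 = 797.9 s ≈ 13.3 minutes.

13 minutes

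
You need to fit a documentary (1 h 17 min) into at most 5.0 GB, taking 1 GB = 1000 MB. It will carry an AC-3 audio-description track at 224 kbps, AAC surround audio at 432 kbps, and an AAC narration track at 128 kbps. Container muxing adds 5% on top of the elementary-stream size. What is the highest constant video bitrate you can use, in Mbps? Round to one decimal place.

Budget: 5.0 GB = 40000.0 Mb.
Stream payload after overhead: 40000.0 / 1.05 = 38095.2 Mb.
1 h 17 min = 77 min = 4620 s
Total bitrate budget: 38095.2 Mb / 4620 s = 8.246 Mbps.
Audio total: 224 + 432 + 128 = 784 kbps = 0.784 Mbps.
Video: 8.246 − 0.784 = 7.462 Mbps.

7.5 Mbps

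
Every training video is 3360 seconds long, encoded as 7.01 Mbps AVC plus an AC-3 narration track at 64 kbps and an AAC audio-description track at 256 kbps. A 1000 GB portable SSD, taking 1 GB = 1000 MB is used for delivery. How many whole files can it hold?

Audio total: 64 + 256 = 320 kbps = 0.320 Mbps.
Total bitrate: 7.330 Mbps.
Per item: 7.330 Mbps × 3360 s = 24,629 Mb = 3,079 MB.
Capacity: 1000 GB = 8,000,000 Mb; 324.82 items → 324 complete.

324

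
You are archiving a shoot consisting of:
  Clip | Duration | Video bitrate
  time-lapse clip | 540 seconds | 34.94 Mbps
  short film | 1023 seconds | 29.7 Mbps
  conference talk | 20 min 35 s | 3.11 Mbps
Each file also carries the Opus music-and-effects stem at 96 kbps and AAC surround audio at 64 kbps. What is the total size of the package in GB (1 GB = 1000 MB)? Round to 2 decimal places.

Audio total: 96 + 64 = 160 kbps = 0.160 Mbps.
time-lapse clip: 35.100 Mbps × 540 s = 18954.0 Mb
short film: 29.860 Mbps × 1023 s = 30546.8 Mb
conference talk: 3.270 Mbps × 1235 s = 4038.4 Mb
Total: 53539.2 Mb = 6692.4 MB.
= 6.692 GB.

6.69 GB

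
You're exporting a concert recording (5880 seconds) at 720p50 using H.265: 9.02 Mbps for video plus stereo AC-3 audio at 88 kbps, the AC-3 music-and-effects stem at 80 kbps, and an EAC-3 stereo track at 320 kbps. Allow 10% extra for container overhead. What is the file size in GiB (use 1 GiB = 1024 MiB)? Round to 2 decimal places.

Audio total: 88 + 80 + 320 = 488 kbps = 0.488 Mbps.
Total bitrate: 9.02 + 0.488 = 9.508 Mbps.
Stream data: 9.508 Mbps × 5880 s = 55907.0 Mb.
With 10% container overhead: ×1.10.
61,498 Mb = 7,687,218,000 bytes ÷ 1,073,741,824 = 7.159 GiB.

7.16 GiB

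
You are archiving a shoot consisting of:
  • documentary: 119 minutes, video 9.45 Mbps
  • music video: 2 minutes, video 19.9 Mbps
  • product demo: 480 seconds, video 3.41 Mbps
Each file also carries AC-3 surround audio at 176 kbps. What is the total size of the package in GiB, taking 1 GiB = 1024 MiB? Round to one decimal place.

8.5 GiB

Audio: 176 kbps = 0.176 Mbps.
documentary: 9.626 Mbps × 7140 s = 68729.6 Mb
music video: 20.076 Mbps × 120 s = 2409.1 Mb
product demo: 3.586 Mbps × 480 s = 1721.3 Mb
Total: 72860.0 Mb = 9107.5 MB.
= 8.482 GiB.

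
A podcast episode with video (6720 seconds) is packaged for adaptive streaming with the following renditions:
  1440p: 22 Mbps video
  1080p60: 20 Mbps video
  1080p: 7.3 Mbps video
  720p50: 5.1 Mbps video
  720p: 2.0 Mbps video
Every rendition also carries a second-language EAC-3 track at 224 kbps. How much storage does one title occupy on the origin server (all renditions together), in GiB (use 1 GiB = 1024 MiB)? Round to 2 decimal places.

45.00 GiB

Audio: 224 kbps = 0.224 Mbps.
Sum of rendition bitrates: (22+0.224) + (20+0.224) + (7.3+0.224) + (5.1+0.224) + (2.0+0.224) = 57.520 Mbps.
× 6720 s = 386,534 Mb = 48,317 MB = 45.00 GiB.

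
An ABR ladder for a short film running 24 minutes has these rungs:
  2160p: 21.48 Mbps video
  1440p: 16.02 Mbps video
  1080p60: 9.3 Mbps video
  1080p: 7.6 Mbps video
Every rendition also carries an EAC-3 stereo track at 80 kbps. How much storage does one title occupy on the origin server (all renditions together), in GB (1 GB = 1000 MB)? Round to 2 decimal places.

9.85 GB

24 min = 1440 s
Audio: 80 kbps = 0.080 Mbps.
Sum of rendition bitrates: (21.48+0.080) + (16.02+0.080) + (9.3+0.080) + (7.6+0.080) = 54.720 Mbps.
× 1440 s = 78,797 Mb = 9,850 MB = 9.850 GB.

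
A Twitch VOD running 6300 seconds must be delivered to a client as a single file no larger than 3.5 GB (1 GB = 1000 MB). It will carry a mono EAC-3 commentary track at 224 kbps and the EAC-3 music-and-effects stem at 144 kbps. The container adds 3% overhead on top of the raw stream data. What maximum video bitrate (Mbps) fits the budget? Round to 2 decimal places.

3.95 Mbps

Budget: 3.5 GB = 28000.0 Mb.
Stream payload after overhead: 28000.0 / 1.03 = 27184.5 Mb.
Total bitrate budget: 27184.5 Mb / 6300 s = 4.315 Mbps.
Audio total: 224 + 144 = 368 kbps = 0.368 Mbps.
Video: 4.315 − 0.368 = 3.947 Mbps.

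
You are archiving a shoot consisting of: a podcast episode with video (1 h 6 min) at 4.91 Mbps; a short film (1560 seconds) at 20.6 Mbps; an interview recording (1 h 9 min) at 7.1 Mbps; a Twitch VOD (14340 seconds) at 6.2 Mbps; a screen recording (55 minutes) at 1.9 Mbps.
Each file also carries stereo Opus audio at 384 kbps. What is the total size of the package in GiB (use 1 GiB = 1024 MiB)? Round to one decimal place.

Audio: 384 kbps = 0.384 Mbps.
podcast episode with video: 5.294 Mbps × 3960 s = 20964.2 Mb
short film: 20.984 Mbps × 1560 s = 32735.0 Mb
interview recording: 7.484 Mbps × 4140 s = 30983.8 Mb
Twitch VOD: 6.584 Mbps × 14340 s = 94414.6 Mb
screen recording: 2.284 Mbps × 3300 s = 7537.2 Mb
Total: 186634.8 Mb = 23329.3 MB.
= 21.73 GiB.

21.7 GiB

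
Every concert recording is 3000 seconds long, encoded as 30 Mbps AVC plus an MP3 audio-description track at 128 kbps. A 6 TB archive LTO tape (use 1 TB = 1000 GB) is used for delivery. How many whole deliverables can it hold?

531

Audio: 128 kbps = 0.128 Mbps.
Total bitrate: 30.128 Mbps.
Per item: 30.128 Mbps × 3000 s = 90,384 Mb = 11,298 MB.
Capacity: 6 TB = 48,000,000 Mb; 531.07 items → 531 complete.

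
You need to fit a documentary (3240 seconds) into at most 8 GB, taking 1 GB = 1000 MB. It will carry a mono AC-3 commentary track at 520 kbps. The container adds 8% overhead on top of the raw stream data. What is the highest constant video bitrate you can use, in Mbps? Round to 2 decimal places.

Budget: 8 GB = 64000.0 Mb.
Stream payload after overhead: 64000.0 / 1.08 = 59259.3 Mb.
Total bitrate budget: 59259.3 Mb / 3240 s = 18.290 Mbps.
Audio: 520 kbps = 0.520 Mbps.
Video: 18.290 − 0.520 = 17.770 Mbps.

17.77 Mbps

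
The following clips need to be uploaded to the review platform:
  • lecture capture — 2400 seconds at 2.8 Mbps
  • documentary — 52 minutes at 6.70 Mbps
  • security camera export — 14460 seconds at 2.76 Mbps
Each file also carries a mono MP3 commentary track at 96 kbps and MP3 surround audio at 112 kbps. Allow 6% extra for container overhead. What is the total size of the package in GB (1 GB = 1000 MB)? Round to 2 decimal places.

Audio total: 96 + 112 = 208 kbps = 0.208 Mbps.
lecture capture: 3.008 Mbps × 2400 s × 1.06 = 7652.4 Mb
documentary: 6.908 Mbps × 3120 s × 1.06 = 22846.1 Mb
security camera export: 2.968 Mbps × 14460 s × 1.06 = 45492.3 Mb
Total: 75990.8 Mb = 9498.9 MB.
= 9.499 GB.

9.50 GB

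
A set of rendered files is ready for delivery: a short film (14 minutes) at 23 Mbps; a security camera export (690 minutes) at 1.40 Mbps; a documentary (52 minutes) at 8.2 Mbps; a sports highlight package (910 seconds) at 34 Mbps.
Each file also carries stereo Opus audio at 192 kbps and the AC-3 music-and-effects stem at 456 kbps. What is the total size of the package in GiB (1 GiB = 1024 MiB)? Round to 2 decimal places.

Audio total: 192 + 456 = 648 kbps = 0.648 Mbps.
short film: 23.648 Mbps × 840 s = 19864.3 Mb
security camera export: 2.048 Mbps × 41400 s = 84787.2 Mb
documentary: 8.848 Mbps × 3120 s = 27605.8 Mb
sports highlight package: 34.648 Mbps × 910 s = 31529.7 Mb
Total: 163787.0 Mb = 20473.4 MB.
= 19.07 GiB.

19.07 GiB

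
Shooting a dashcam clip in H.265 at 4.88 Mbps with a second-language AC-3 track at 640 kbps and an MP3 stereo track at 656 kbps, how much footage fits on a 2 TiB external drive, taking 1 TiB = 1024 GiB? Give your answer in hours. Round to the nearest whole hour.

Audio total: 640 + 656 = 1296 kbps = 1.296 Mbps.
Total bitrate: 4.88 + 1.296 = 6.176 Mbps.
Capacity: 2 TiB = 17,592,186 Mb.
Recording time: 17,592,186 / 6.176 = 2,848,476 s ≈ 791 hours.

791 hours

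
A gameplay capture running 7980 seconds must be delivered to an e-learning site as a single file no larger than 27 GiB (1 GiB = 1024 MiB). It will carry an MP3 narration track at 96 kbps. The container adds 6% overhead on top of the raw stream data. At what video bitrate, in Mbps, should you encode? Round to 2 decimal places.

27.32 Mbps

Budget: 27 GiB = 231928.2 Mb.
Stream payload after overhead: 231928.2 / 1.06 = 218800.2 Mb.
Total bitrate budget: 218800.2 Mb / 7980 s = 27.419 Mbps.
Audio: 96 kbps = 0.096 Mbps.
Video: 27.419 − 0.096 = 27.323 Mbps.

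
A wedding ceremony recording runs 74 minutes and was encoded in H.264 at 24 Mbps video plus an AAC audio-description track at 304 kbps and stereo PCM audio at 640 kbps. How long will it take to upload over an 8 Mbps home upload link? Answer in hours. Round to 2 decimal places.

3.85 hours

74 min = 4440 s
Audio total: 304 + 640 = 944 kbps = 0.944 Mbps.
Total bitrate: 24.944 Mbps.
File: 24.944 Mbps × 4440 s = 110751.4 Mb.
At 8 Mbps: 110751.4 / 8 = 13843.9 s ≈ 3.85 hours.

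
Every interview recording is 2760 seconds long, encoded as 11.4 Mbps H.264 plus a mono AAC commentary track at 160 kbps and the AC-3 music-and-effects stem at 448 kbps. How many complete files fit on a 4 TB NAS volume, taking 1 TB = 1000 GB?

Audio total: 160 + 448 = 608 kbps = 0.608 Mbps.
Total bitrate: 12.008 Mbps.
Per item: 12.008 Mbps × 2760 s = 33,142 Mb = 4,143 MB.
Capacity: 4 TB = 32,000,000 Mb; 965.54 items → 965 complete.

965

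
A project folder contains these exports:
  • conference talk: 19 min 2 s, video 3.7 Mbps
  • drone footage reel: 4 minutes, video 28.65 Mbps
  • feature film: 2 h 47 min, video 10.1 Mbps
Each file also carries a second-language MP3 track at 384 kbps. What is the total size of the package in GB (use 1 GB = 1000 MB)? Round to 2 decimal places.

Audio: 384 kbps = 0.384 Mbps.
conference talk: 4.084 Mbps × 1142 s = 4663.9 Mb
drone footage reel: 29.034 Mbps × 240 s = 6968.2 Mb
feature film: 10.484 Mbps × 10020 s = 105049.7 Mb
Total: 116681.8 Mb = 14585.2 MB.
= 14.59 GB.

14.59 GB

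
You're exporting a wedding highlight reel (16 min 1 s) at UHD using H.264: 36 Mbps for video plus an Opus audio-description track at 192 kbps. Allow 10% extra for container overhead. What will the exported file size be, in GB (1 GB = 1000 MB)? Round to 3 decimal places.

16 min 1 s = 961 s
Audio: 192 kbps = 0.192 Mbps.
Total bitrate: 36 + 0.192 = 36.192 Mbps.
Stream data: 36.192 Mbps × 961 s = 34780.5 Mb.
With 10% container overhead: ×1.10.
38,259 Mb ÷ 8 = 4,782 MB → 4.782 GB.

4.782 GB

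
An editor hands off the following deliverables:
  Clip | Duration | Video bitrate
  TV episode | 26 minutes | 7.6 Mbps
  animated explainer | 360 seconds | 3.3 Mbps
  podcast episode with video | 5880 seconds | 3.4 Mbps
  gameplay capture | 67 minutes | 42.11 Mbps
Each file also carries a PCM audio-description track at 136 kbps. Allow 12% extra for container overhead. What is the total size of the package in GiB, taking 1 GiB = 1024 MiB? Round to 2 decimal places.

26.59 GiB

Audio: 136 kbps = 0.136 Mbps.
TV episode: 7.736 Mbps × 1560 s × 1.12 = 13516.3 Mb
animated explainer: 3.436 Mbps × 360 s × 1.12 = 1385.4 Mb
podcast episode with video: 3.536 Mbps × 5880 s × 1.12 = 23286.7 Mb
gameplay capture: 42.246 Mbps × 4020 s × 1.12 = 190208.4 Mb
Total: 228396.8 Mb = 28549.6 MB.
= 26.59 GiB.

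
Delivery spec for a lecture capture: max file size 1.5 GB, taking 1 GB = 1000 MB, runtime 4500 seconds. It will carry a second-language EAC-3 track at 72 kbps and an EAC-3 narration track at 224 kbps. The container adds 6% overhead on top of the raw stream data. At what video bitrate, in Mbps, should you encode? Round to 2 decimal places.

2.22 Mbps

Budget: 1.5 GB = 12000.0 Mb.
Stream payload after overhead: 12000.0 / 1.06 = 11320.8 Mb.
Total bitrate budget: 11320.8 Mb / 4500 s = 2.516 Mbps.
Audio total: 72 + 224 = 296 kbps = 0.296 Mbps.
Video: 2.516 − 0.296 = 2.220 Mbps.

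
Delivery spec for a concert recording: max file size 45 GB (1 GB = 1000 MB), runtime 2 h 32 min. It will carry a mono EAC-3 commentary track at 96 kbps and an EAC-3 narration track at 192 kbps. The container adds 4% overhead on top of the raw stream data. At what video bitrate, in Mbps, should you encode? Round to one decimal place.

Budget: 45 GB = 360000.0 Mb.
Stream payload after overhead: 360000.0 / 1.04 = 346153.8 Mb.
2 h 32 min = 152 min = 9120 s
Total bitrate budget: 346153.8 Mb / 9120 s = 37.955 Mbps.
Audio total: 96 + 192 = 288 kbps = 0.288 Mbps.
Video: 37.955 − 0.288 = 37.667 Mbps.

37.7 Mbps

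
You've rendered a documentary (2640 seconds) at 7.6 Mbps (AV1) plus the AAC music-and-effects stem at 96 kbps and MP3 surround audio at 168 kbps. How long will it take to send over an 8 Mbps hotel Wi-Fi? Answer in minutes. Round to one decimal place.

43.3 minutes

Audio total: 96 + 168 = 264 kbps = 0.264 Mbps.
Total bitrate: 7.864 Mbps.
File: 7.864 Mbps × 2640 s = 20761.0 Mb.
At 8 Mbps: 20761.0 / 8 = 2595.1 s ≈ 43.3 minutes.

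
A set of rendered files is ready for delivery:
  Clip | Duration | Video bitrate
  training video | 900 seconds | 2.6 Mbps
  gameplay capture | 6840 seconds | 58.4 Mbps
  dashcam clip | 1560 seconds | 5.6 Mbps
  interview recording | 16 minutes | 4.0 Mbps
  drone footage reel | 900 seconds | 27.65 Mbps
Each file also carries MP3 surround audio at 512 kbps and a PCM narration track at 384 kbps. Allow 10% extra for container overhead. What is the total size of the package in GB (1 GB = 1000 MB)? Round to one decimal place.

Audio total: 512 + 384 = 896 kbps = 0.896 Mbps.
training video: 3.496 Mbps × 900 s × 1.10 = 3461.0 Mb
gameplay capture: 59.296 Mbps × 6840 s × 1.10 = 446143.1 Mb
dashcam clip: 6.496 Mbps × 1560 s × 1.10 = 11147.1 Mb
interview recording: 4.896 Mbps × 960 s × 1.10 = 5170.2 Mb
drone footage reel: 28.546 Mbps × 900 s × 1.10 = 28260.5 Mb
Total: 494182.0 Mb = 61772.7 MB.
= 61.77 GB.

61.8 GB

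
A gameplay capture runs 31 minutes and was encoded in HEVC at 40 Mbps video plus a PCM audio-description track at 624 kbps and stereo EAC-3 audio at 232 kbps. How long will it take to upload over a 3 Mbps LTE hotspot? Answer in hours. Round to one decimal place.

31 min = 1860 s
Audio total: 624 + 232 = 856 kbps = 0.856 Mbps.
Total bitrate: 40.856 Mbps.
File: 40.856 Mbps × 1860 s = 75992.2 Mb.
At 3 Mbps: 75992.2 / 3 = 25330.7 s ≈ 7.04 hours.

7.0 hours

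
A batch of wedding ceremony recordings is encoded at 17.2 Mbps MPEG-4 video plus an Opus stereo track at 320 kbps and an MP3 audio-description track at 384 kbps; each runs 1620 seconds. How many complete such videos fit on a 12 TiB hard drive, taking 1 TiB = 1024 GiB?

Audio total: 320 + 384 = 704 kbps = 0.704 Mbps.
Total bitrate: 17.904 Mbps.
Per item: 17.904 Mbps × 1620 s = 29,004 Mb = 3,626 MB.
Capacity: 12 TiB = 105,553,116 Mb; 3639.20 items → 3639 complete.

3639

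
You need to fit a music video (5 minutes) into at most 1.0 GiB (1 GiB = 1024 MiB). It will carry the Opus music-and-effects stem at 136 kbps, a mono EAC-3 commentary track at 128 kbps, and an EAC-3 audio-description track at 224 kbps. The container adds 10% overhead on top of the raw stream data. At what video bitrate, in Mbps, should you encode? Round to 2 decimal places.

25.54 Mbps

Budget: 1.0 GiB = 8589.9 Mb.
Stream payload after overhead: 8589.9 / 1.10 = 7809.0 Mb.
5 min = 300 s
Total bitrate budget: 7809.0 Mb / 300 s = 26.030 Mbps.
Audio total: 136 + 128 + 224 = 488 kbps = 0.488 Mbps.
Video: 26.030 − 0.488 = 25.542 Mbps.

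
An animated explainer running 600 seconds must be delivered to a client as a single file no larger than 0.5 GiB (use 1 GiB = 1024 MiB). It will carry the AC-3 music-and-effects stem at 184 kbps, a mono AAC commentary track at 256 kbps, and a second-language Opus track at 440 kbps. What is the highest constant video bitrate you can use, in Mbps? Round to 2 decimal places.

6.28 Mbps

Budget: 0.5 GiB = 4295.0 Mb.
Total bitrate budget: 4295.0 Mb / 600 s = 7.158 Mbps.
Audio total: 184 + 256 + 440 = 880 kbps = 0.880 Mbps.
Video: 7.158 − 0.880 = 6.278 Mbps.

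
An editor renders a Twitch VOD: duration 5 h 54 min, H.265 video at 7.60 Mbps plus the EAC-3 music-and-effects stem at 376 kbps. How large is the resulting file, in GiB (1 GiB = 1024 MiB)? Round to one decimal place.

19.7 GiB

5 h 54 min = 354 min = 21240 s
Audio: 376 kbps = 0.376 Mbps.
Total bitrate: 7.60 + 0.376 = 7.976 Mbps.
Stream data: 7.976 Mbps × 21240 s = 169410.2 Mb.
169,410 Mb = 21,176,280,000 bytes ÷ 1,073,741,824 = 19.72 GiB.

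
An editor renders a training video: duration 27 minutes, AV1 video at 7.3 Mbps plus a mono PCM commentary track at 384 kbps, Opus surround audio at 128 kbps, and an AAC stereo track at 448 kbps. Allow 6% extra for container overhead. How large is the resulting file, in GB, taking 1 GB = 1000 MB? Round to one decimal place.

27 min = 1620 s
Audio total: 384 + 128 + 448 = 960 kbps = 0.960 Mbps.
Total bitrate: 7.3 + 0.960 = 8.260 Mbps.
Stream data: 8.260 Mbps × 1620 s = 13381.2 Mb.
With 6% container overhead: ×1.06.
14,184 Mb ÷ 8 = 1,773 MB → 1.773 GB.

1.8 GB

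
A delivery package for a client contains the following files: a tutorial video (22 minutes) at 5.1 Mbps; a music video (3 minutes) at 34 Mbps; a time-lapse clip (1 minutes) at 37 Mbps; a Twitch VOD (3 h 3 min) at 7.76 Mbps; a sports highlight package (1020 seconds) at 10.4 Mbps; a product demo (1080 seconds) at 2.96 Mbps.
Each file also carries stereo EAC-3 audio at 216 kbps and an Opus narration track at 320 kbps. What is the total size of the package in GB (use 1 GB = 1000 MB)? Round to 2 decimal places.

15.24 GB

Audio total: 216 + 320 = 536 kbps = 0.536 Mbps.
tutorial video: 5.636 Mbps × 1320 s = 7439.5 Mb
music video: 34.536 Mbps × 180 s = 6216.5 Mb
time-lapse clip: 37.536 Mbps × 60 s = 2252.2 Mb
Twitch VOD: 8.296 Mbps × 10980 s = 91090.1 Mb
sports highlight package: 10.936 Mbps × 1020 s = 11154.7 Mb
product demo: 3.496 Mbps × 1080 s = 3775.7 Mb
Total: 121928.6 Mb = 15241.1 MB.
= 15.24 GB.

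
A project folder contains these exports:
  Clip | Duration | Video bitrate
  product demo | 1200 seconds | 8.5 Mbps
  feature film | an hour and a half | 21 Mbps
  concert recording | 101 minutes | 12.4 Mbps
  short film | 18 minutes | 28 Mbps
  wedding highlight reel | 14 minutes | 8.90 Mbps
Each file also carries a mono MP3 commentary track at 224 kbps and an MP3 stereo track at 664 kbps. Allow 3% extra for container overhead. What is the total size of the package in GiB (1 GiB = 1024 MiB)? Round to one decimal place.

Audio total: 224 + 664 = 888 kbps = 0.888 Mbps.
product demo: 9.388 Mbps × 1200 s × 1.03 = 11603.6 Mb
feature film: 21.888 Mbps × 5400 s × 1.03 = 121741.1 Mb
concert recording: 13.288 Mbps × 6060 s × 1.03 = 82941.0 Mb
short film: 28.888 Mbps × 1080 s × 1.03 = 32135.0 Mb
wedding highlight reel: 9.788 Mbps × 840 s × 1.03 = 8468.6 Mb
Total: 256889.3 Mb = 32111.2 MB.
= 29.91 GiB.

29.9 GiB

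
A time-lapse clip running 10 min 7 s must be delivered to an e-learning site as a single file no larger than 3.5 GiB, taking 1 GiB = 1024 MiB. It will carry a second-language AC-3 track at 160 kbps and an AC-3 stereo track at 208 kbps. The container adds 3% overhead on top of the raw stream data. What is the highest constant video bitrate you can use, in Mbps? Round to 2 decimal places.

Budget: 3.5 GiB = 30064.8 Mb.
Stream payload after overhead: 30064.8 / 1.03 = 29189.1 Mb.
10 min 7 s = 607 s
Total bitrate budget: 29189.1 Mb / 607 s = 48.087 Mbps.
Audio total: 160 + 208 = 368 kbps = 0.368 Mbps.
Video: 48.087 − 0.368 = 47.719 Mbps.

47.72 Mbps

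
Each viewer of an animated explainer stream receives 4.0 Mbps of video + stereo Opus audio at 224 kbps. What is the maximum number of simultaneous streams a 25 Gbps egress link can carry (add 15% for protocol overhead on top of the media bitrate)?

5146

Audio: 224 kbps = 0.224 Mbps.
Per-viewer media rate: 4.224 Mbps.
On the wire with 15% overhead: 4.858 Mbps.
25 Gbps = 25,000 Mbps; 25,000 / 4.858 = 5146.57 → 5146 viewers.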